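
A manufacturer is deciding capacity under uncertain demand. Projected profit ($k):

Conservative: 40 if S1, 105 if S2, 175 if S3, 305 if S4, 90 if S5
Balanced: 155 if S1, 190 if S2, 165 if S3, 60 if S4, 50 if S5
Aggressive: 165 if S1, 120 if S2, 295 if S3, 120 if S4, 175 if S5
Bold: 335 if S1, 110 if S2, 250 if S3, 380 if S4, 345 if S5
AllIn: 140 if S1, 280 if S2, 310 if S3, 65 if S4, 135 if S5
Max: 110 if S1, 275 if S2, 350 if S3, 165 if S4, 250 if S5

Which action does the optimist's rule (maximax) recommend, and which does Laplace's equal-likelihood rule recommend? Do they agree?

Row maxima: Conservative=305, Balanced=190, Aggressive=295, Bold=380, AllIn=310, Max=350
Best best-case = 380 → Bold.
Row averages: Conservative=143, Balanced=124, Aggressive=175, Bold=284, AllIn=186, Max=230
Highest average = 284 → Bold.

maximax → Bold; laplace → Bold (agree)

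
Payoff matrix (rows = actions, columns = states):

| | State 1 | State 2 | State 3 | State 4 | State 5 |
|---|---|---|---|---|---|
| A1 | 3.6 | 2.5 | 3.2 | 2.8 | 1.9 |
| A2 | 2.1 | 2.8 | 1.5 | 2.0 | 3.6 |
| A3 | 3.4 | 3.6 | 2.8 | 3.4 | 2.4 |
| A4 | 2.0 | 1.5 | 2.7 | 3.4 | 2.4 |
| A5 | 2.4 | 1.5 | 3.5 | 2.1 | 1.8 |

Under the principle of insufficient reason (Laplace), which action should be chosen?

A3

Row averages: A1=2.8, A2=2.4, A3=3.12, A4=2.4, A5=2.26
Highest average = 3.12 → A3.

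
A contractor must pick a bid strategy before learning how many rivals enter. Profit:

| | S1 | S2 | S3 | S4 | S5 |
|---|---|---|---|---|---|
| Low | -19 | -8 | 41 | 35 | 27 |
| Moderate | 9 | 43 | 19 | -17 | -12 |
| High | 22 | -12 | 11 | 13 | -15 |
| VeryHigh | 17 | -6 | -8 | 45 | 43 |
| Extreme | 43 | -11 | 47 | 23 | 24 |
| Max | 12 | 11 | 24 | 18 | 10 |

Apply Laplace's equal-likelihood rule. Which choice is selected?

Extreme

Row averages: Low=15.2, Moderate=8.4, High=3.8, VeryHigh=18.2, Extreme=25.2, Max=15
Highest average = 25.2 → Extreme.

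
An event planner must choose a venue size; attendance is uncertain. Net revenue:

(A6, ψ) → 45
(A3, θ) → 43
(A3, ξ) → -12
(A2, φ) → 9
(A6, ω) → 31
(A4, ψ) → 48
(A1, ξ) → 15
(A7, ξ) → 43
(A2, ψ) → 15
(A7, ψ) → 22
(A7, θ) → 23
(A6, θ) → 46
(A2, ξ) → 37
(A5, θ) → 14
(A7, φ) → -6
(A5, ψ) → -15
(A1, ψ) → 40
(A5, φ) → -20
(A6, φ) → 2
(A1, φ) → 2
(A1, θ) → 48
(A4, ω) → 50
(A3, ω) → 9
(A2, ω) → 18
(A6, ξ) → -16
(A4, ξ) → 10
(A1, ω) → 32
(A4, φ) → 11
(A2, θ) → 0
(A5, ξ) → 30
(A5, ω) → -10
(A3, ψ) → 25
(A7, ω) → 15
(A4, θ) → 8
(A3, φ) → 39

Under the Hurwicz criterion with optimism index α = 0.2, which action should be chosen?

A4

A1: 0.2·48 + 0.8·2 = 11.2
A2: 0.2·37 + 0.8·0 = 7.4
A3: 0.2·43 + 0.8·(-12) = -1
A4: 0.2·50 + 0.8·8 = 16.4
A5: 0.2·30 + 0.8·(-20) = -10
A6: 0.2·46 + 0.8·(-16) = -3.6
A7: 0.2·43 + 0.8·(-6) = 3.8
Highest Hurwicz score = 16.4 → A4.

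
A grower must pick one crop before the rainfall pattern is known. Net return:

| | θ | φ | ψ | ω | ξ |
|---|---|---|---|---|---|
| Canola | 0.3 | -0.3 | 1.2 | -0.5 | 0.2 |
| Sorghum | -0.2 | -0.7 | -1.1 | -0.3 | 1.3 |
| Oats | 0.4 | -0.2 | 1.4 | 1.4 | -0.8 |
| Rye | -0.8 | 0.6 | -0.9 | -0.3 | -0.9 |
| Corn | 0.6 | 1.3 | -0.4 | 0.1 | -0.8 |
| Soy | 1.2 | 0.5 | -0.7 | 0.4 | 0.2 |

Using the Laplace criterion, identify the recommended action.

Row averages: Canola=0.18, Sorghum=-0.2, Oats=0.44, Rye=-0.46, Corn=0.16, Soy=0.32
Highest average = 0.44 → Oats.

Oats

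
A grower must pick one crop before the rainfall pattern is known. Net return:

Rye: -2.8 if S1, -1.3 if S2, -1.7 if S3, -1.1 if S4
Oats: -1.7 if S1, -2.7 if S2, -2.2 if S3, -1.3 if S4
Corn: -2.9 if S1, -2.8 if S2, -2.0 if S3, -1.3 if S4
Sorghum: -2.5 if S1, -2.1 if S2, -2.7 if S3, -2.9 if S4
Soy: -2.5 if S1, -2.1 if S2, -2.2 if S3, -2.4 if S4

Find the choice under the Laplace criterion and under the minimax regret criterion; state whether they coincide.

laplace → Rye; minimax regret → Rye (agree)

Row averages: Rye=-1.725, Oats=-1.975, Corn=-2.25, Sorghum=-2.55, Soy=-2.3
Highest average = -1.725 → Rye.
Column bests: S1=-1.7, S2=-1.3, S3=-1.7, S4=-1.1.
Rye regrets: 1.1, 0.0, 0.0, 0.0 → max 1.1
Oats regrets: 0.0, 1.4, 0.5, 0.2 → max 1.4
Corn regrets: 1.2, 1.5, 0.3, 0.2 → max 1.5
Sorghum regrets: 0.8, 0.8, 1.0, 1.8 → max 1.8
Soy regrets: 0.8, 0.8, 0.5, 1.3 → max 1.3
Smallest max regret = 1.1 → Rye.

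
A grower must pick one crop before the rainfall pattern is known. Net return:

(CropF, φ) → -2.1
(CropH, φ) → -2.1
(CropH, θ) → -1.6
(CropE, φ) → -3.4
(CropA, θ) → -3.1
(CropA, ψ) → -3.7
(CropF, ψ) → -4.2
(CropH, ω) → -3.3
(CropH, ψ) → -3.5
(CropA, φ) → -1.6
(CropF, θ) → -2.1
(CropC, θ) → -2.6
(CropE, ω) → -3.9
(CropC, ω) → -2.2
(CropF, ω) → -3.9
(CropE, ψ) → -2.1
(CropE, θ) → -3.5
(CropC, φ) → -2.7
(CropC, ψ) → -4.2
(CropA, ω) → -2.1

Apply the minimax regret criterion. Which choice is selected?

Column bests: θ=-1.6, φ=-1.6, ψ=-2.1, ω=-2.1.
CropE regrets: 1.9, 1.8, 0.0, 1.8 → max 1.9
CropH regrets: 0.0, 0.5, 1.4, 1.2 → max 1.4
CropC regrets: 1.0, 1.1, 2.1, 0.1 → max 2.1
CropF regrets: 0.5, 0.5, 2.1, 1.8 → max 2.1
CropA regrets: 1.5, 0.0, 1.6, 0.0 → max 1.6
Smallest max regret = 1.4 → CropH.

CropH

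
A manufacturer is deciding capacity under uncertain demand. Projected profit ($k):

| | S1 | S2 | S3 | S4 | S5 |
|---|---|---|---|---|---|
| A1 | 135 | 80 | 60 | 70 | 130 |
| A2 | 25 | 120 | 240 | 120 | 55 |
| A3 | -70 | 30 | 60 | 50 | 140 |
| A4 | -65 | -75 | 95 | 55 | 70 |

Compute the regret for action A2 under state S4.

0

Best payoff under S4 is 120.
Regret = 120 − 120 = 0.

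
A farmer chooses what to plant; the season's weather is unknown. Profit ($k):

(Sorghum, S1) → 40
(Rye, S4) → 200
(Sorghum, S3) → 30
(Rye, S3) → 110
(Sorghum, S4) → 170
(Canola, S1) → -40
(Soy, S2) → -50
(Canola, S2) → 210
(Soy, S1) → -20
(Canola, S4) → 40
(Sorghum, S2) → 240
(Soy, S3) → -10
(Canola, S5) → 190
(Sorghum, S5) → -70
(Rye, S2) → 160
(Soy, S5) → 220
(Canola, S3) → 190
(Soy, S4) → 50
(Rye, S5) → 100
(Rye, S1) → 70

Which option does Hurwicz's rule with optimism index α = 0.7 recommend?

Canola: 0.7·210 + 0.3·(-40) = 135
Sorghum: 0.7·240 + 0.3·(-70) = 147
Soy: 0.7·220 + 0.3·(-50) = 139
Rye: 0.7·200 + 0.3·70 = 161
Highest Hurwicz score = 161 → Rye.

Rye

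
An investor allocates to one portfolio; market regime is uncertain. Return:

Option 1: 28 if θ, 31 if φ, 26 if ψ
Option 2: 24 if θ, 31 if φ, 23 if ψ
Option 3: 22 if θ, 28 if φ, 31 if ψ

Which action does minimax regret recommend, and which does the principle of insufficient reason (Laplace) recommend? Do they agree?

Column bests: θ=28, φ=31, ψ=31.
Option 1 regrets: 0, 0, 5 → max 5
Option 2 regrets: 4, 0, 8 → max 8
Option 3 regrets: 6, 3, 0 → max 6
Smallest max regret = 5 → Option 1.
Row averages: Option 1=85/3, Option 2=26, Option 3=27
Highest average = 85/3 → Option 1.

minimax regret → Option 1; laplace → Option 1 (agree)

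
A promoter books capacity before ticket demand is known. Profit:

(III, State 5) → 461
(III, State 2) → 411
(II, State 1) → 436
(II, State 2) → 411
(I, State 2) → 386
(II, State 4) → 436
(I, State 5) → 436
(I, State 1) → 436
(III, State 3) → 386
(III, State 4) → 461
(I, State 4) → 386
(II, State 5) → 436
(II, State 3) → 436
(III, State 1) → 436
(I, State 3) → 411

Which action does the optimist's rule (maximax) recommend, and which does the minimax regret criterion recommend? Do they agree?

Row maxima: I=436, II=436, III=461
Best best-case = 461 → III.
Column bests: State 1=436, State 2=411, State 3=436, State 4=461, State 5=461.
I regrets: 0, 25, 25, 75, 25 → max 75
II regrets: 0, 0, 0, 25, 25 → max 25
III regrets: 0, 0, 50, 0, 0 → max 50
Smallest max regret = 25 → II.

maximax → III; minimax regret → II (disagree)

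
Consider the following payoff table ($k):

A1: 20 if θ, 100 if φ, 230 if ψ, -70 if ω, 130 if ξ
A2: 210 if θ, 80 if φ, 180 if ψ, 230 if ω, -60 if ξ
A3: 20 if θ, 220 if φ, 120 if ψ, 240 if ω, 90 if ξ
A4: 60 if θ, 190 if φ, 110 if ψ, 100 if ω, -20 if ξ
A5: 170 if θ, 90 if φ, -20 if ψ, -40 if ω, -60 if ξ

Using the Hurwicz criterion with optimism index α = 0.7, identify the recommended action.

A1: 0.7·230 + 0.3·(-70) = 140
A2: 0.7·230 + 0.3·(-60) = 143
A3: 0.7·240 + 0.3·20 = 174
A4: 0.7·190 + 0.3·(-20) = 127
A5: 0.7·170 + 0.3·(-60) = 101
Highest Hurwicz score = 174 → A3.

A3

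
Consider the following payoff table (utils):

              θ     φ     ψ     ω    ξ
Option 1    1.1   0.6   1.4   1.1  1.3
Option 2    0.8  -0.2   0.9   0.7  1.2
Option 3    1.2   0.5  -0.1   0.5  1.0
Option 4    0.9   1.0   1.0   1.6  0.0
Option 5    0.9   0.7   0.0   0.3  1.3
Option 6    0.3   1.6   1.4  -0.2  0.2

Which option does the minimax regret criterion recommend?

Column bests: θ=1.2, φ=1.6, ψ=1.4, ω=1.6, ξ=1.3.
Option 1 regrets: 0.1, 1.0, 0.0, 0.5, 0.0 → max 1.0
Option 2 regrets: 0.4, 1.8, 0.5, 0.9, 0.1 → max 1.8
Option 3 regrets: 0.0, 1.1, 1.5, 1.1, 0.3 → max 1.5
Option 4 regrets: 0.3, 0.6, 0.4, 0.0, 1.3 → max 1.3
Option 5 regrets: 0.3, 0.9, 1.4, 1.3, 0.0 → max 1.4
Option 6 regrets: 0.9, 0.0, 0.0, 1.8, 1.1 → max 1.8
Smallest max regret = 1.0 → Option 1.

Option 1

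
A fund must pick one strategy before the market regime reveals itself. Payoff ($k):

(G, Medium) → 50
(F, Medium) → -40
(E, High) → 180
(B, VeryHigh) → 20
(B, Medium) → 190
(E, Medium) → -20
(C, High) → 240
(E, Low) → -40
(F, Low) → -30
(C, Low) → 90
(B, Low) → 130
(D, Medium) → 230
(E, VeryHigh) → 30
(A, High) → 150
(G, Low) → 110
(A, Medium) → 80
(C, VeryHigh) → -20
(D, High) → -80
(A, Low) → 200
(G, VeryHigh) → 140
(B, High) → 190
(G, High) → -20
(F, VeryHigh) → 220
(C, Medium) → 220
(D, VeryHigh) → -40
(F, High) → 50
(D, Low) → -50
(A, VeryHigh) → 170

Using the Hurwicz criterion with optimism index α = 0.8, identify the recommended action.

A: 0.8·200 + 0.2·80 = 176
B: 0.8·190 + 0.2·20 = 156
C: 0.8·240 + 0.2·(-20) = 188
D: 0.8·230 + 0.2·(-80) = 168
E: 0.8·180 + 0.2·(-40) = 136
F: 0.8·220 + 0.2·(-40) = 168
G: 0.8·140 + 0.2·(-20) = 108
Highest Hurwicz score = 188 → C.

C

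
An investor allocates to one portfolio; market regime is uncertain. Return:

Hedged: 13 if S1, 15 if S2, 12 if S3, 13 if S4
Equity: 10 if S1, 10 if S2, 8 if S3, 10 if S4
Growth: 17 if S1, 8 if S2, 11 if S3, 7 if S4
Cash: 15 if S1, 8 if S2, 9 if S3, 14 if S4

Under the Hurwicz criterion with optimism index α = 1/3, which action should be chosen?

Hedged

Hedged: 1/3·15 + 2/3·12 = 13
Equity: 1/3·10 + 2/3·8 = 26/3
Growth: 1/3·17 + 2/3·7 = 31/3
Cash: 1/3·15 + 2/3·8 = 31/3
Highest Hurwicz score = 13 → Hedged.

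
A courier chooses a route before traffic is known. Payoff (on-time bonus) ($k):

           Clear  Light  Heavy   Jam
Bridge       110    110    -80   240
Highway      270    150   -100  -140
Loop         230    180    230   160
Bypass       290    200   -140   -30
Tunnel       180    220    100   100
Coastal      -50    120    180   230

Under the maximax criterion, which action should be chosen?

Row maxima: Bridge=240, Highway=270, Loop=230, Bypass=290, Tunnel=220, Coastal=230
Best best-case = 290 → Bypass.

Bypass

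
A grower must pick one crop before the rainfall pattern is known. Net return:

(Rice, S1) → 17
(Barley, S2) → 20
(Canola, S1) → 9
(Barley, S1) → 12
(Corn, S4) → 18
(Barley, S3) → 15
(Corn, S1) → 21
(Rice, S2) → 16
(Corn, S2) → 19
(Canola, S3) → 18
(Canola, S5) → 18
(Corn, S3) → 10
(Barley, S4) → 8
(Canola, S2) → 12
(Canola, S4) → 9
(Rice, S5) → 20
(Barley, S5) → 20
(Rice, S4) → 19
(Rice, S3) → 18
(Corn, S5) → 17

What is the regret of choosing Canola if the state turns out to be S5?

Best payoff under S5 is 20.
Regret = 20 − 18 = 2.

2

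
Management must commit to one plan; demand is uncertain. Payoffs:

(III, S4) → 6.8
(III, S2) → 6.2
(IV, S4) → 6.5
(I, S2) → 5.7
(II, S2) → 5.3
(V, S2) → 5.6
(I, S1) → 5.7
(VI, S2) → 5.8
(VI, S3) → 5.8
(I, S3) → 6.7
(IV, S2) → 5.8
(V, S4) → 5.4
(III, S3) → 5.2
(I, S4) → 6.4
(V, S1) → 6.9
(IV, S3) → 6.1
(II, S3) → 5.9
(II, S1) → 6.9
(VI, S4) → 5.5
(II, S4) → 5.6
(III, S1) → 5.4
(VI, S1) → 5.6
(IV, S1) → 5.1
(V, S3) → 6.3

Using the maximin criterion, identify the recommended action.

I

Row minima: I=5.7, II=5.3, III=5.2, IV=5.1, V=5.4, VI=5.5
Best worst-case = 5.7 → I.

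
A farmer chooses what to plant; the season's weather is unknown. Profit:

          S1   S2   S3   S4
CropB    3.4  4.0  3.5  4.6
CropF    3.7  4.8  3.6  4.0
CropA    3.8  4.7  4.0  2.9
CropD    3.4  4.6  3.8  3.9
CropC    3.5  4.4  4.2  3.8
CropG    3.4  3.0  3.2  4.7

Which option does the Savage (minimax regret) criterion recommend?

Column bests: S1=3.8, S2=4.8, S3=4.2, S4=4.7.
CropB regrets: 0.4, 0.8, 0.7, 0.1 → max 0.8
CropF regrets: 0.1, 0.0, 0.6, 0.7 → max 0.7
CropA regrets: 0.0, 0.1, 0.2, 1.8 → max 1.8
CropD regrets: 0.4, 0.2, 0.4, 0.8 → max 0.8
CropC regrets: 0.3, 0.4, 0.0, 0.9 → max 0.9
CropG regrets: 0.4, 1.8, 1.0, 0.0 → max 1.8
Smallest max regret = 0.7 → CropF.

CropF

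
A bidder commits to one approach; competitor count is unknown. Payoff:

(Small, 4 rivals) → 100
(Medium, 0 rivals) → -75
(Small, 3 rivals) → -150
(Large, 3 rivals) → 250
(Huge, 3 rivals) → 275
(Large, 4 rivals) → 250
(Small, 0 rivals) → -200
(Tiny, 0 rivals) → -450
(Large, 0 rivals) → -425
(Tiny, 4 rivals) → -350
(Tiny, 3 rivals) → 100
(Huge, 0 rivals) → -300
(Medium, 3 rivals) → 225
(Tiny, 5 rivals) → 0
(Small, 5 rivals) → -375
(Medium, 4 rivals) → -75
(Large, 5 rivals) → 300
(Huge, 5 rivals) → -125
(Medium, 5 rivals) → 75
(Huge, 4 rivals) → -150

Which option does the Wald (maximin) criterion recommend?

Row minima: Tiny=-450, Small=-375, Medium=-75, Large=-425, Huge=-300
Best worst-case = -75 → Medium.

Medium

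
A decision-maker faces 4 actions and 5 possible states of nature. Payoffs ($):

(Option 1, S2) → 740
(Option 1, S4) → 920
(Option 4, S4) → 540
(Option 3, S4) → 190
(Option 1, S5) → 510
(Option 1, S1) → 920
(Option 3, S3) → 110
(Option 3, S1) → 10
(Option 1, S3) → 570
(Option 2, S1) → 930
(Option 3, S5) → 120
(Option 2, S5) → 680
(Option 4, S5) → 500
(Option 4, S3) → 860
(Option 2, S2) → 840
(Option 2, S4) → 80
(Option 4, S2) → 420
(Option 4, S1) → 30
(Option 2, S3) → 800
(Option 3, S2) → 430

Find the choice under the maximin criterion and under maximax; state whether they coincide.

Row minima: Option 1=510, Option 2=80, Option 3=10, Option 4=30
Best worst-case = 510 → Option 1.
Row maxima: Option 1=920, Option 2=930, Option 3=430, Option 4=860
Best best-case = 930 → Option 2.

maximin → Option 1; maximax → Option 2 (disagree)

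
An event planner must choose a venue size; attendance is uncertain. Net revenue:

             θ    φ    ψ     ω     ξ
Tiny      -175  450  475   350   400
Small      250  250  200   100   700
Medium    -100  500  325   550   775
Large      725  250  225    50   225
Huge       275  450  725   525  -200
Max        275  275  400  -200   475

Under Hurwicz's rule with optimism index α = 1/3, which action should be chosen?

Tiny: 1/3·475 + 2/3·(-175) = 125/3
Small: 1/3·700 + 2/3·100 = 300
Medium: 1/3·775 + 2/3·(-100) = 575/3
Large: 1/3·725 + 2/3·50 = 275
Huge: 1/3·725 + 2/3·(-200) = 325/3
Max: 1/3·475 + 2/3·(-200) = 25
Highest Hurwicz score = 300 → Small.

Small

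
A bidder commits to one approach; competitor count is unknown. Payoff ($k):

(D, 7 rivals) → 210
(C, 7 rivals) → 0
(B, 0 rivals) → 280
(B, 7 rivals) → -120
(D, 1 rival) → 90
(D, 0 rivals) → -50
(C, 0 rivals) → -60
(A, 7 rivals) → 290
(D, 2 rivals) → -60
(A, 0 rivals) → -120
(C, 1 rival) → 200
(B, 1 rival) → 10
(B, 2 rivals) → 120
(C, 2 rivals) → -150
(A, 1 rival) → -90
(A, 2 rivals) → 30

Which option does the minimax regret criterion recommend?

Column bests: 0 rivals=280, 1 rival=200, 2 rivals=120, 7 rivals=290.
A regrets: 400, 290, 90, 0 → max 400
B regrets: 0, 190, 0, 410 → max 410
C regrets: 340, 0, 270, 290 → max 340
D regrets: 330, 110, 180, 80 → max 330
Smallest max regret = 330 → D.

D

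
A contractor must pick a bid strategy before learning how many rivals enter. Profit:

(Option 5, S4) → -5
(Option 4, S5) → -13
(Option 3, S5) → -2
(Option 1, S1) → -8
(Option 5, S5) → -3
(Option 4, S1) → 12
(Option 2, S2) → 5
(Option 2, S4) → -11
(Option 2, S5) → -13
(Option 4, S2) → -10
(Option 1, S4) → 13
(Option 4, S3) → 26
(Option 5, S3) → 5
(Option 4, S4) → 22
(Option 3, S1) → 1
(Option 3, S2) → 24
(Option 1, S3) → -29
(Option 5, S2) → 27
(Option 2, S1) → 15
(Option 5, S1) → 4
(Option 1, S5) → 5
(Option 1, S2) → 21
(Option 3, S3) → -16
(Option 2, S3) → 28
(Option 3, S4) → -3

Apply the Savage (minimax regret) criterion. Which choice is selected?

Column bests: S1=15, S2=27, S3=28, S4=22, S5=5.
Option 1 regrets: 23, 6, 57, 9, 0 → max 57
Option 2 regrets: 0, 22, 0, 33, 18 → max 33
Option 3 regrets: 14, 3, 44, 25, 7 → max 44
Option 4 regrets: 3, 37, 2, 0, 18 → max 37
Option 5 regrets: 11, 0, 23, 27, 8 → max 27
Smallest max regret = 27 → Option 5.

Option 5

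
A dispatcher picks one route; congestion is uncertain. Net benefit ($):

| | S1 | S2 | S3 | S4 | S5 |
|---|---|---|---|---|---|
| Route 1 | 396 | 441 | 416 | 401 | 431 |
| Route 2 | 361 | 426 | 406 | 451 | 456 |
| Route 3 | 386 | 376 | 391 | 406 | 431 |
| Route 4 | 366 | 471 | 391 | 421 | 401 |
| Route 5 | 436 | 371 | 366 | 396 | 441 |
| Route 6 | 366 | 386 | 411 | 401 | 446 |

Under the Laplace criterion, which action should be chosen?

Row averages: Route 1=417, Route 2=420, Route 3=398, Route 4=410, Route 5=402, Route 6=402
Highest average = 420 → Route 2.

Route 2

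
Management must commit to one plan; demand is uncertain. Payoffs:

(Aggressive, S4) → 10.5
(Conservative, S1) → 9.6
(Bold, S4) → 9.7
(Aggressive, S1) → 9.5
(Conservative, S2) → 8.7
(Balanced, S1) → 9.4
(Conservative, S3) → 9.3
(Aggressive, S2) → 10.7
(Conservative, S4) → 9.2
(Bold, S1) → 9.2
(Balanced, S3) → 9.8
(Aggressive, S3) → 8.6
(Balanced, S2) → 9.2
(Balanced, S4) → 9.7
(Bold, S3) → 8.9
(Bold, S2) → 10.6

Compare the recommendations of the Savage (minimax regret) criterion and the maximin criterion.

Column bests: S1=9.6, S2=10.7, S3=9.8, S4=10.5.
Conservative regrets: 0.0, 2.0, 0.5, 1.3 → max 2.0
Balanced regrets: 0.2, 1.5, 0.0, 0.8 → max 1.5
Aggressive regrets: 0.1, 0.0, 1.2, 0.0 → max 1.2
Bold regrets: 0.4, 0.1, 0.9, 0.8 → max 0.9
Smallest max regret = 0.9 → Bold.
Row minima: Conservative=8.7, Balanced=9.2, Aggressive=8.6, Bold=8.9
Best worst-case = 9.2 → Balanced.

minimax regret → Bold; maximin → Balanced (disagree)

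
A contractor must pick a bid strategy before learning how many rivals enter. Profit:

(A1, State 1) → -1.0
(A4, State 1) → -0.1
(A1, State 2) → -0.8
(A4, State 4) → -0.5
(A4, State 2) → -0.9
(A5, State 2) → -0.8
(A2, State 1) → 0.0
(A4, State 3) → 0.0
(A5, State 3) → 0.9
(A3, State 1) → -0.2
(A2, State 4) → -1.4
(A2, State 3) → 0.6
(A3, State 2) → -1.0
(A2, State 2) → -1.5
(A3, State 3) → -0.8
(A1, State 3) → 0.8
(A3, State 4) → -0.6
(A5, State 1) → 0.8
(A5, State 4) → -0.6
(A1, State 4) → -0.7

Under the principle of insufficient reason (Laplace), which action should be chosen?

Row averages: A1=-0.425, A2=-0.575, A3=-0.65, A4=-0.375, A5=0.075
Highest average = 0.075 → A5.

A5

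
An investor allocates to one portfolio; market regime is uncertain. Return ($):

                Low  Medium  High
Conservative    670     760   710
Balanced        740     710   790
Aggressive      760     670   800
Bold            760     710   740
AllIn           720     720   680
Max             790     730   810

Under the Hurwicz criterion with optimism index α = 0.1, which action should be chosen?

Max

Conservative: 0.1·760 + 0.9·670 = 679
Balanced: 0.1·790 + 0.9·710 = 718
Aggressive: 0.1·800 + 0.9·670 = 683
Bold: 0.1·760 + 0.9·710 = 715
AllIn: 0.1·720 + 0.9·680 = 684
Max: 0.1·810 + 0.9·730 = 738
Highest Hurwicz score = 738 → Max.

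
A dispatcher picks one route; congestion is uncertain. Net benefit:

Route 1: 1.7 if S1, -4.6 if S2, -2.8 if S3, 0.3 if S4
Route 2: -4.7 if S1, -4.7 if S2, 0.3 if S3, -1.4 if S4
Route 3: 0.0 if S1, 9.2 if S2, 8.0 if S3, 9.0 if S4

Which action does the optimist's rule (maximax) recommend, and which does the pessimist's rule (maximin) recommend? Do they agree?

maximax → Route 3; maximin → Route 3 (agree)

Row maxima: Route 1=1.7, Route 2=0.3, Route 3=9.2
Best best-case = 9.2 → Route 3.
Row minima: Route 1=-4.6, Route 2=-4.7, Route 3=0.0
Best worst-case = 0.0 → Route 3.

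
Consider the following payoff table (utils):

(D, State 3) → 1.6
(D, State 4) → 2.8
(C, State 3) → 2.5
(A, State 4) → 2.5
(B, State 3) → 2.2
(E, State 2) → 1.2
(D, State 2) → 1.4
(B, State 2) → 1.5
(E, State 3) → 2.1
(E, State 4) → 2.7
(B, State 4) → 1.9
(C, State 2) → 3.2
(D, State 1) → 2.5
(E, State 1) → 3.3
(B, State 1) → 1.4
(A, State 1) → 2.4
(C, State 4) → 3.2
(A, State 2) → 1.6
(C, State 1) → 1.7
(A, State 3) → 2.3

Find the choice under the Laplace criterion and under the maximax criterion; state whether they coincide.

laplace → C; maximax → E (disagree)

Row averages: A=2.2, B=1.75, C=2.65, D=2.075, E=2.325
Highest average = 2.65 → C.
Row maxima: A=2.5, B=2.2, C=3.2, D=2.8, E=3.3
Best best-case = 3.3 → E.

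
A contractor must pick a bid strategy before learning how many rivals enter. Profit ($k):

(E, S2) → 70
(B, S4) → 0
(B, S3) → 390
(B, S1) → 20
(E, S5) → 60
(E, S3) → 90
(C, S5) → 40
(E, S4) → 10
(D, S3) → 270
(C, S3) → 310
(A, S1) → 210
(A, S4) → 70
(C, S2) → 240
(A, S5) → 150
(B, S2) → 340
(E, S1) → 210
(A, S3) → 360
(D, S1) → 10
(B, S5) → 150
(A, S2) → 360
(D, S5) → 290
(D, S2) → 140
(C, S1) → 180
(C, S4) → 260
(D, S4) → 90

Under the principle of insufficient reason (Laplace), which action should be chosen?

A

Row averages: A=230, B=180, C=206, D=160, E=88
Highest average = 230 → A.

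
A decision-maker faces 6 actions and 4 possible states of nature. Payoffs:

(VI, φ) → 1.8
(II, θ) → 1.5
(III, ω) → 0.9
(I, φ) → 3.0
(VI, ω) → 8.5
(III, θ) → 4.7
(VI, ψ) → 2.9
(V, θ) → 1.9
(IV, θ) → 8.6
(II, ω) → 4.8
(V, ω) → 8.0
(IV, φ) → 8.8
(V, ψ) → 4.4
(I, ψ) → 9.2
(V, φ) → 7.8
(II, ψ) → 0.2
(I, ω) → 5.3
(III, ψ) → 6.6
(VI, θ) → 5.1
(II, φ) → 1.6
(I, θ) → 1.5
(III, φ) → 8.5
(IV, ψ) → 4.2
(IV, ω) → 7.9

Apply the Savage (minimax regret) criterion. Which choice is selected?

IV

Column bests: θ=8.6, φ=8.8, ψ=9.2, ω=8.5.
I regrets: 7.1, 5.8, 0.0, 3.2 → max 7.1
II regrets: 7.1, 7.2, 9.0, 3.7 → max 9.0
III regrets: 3.9, 0.3, 2.6, 7.6 → max 7.6
IV regrets: 0.0, 0.0, 5.0, 0.6 → max 5.0
V regrets: 6.7, 1.0, 4.8, 0.5 → max 6.7
VI regrets: 3.5, 7.0, 6.3, 0.0 → max 7.0
Smallest max regret = 5.0 → IV.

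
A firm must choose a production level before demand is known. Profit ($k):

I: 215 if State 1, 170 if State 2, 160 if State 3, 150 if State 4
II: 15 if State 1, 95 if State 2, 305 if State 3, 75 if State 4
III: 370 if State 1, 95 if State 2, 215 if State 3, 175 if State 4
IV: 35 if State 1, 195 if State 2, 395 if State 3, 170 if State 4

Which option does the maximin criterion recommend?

Row minima: I=150, II=15, III=95, IV=35
Best worst-case = 150 → I.

I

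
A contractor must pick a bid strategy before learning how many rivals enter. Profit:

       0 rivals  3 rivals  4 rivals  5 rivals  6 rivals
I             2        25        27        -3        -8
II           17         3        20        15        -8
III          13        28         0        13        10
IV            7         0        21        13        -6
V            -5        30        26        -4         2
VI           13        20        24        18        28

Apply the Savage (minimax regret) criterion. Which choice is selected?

Column bests: 0 rivals=17, 3 rivals=30, 4 rivals=27, 5 rivals=18, 6 rivals=28.
I regrets: 15, 5, 0, 21, 36 → max 36
II regrets: 0, 27, 7, 3, 36 → max 36
III regrets: 4, 2, 27, 5, 18 → max 27
IV regrets: 10, 30, 6, 5, 34 → max 34
V regrets: 22, 0, 1, 22, 26 → max 26
VI regrets: 4, 10, 3, 0, 0 → max 10
Smallest max regret = 10 → VI.

VI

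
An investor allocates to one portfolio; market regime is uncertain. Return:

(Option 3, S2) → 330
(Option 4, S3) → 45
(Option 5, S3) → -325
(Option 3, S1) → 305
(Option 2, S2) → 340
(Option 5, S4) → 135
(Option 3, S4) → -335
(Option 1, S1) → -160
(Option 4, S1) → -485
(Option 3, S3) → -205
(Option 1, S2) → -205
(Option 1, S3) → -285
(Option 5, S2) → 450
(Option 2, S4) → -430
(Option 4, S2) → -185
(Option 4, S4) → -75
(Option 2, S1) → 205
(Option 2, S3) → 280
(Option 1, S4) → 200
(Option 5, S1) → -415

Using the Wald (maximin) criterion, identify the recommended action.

Row minima: Option 1=-285, Option 2=-430, Option 3=-335, Option 4=-485, Option 5=-415
Best worst-case = -285 → Option 1.

Option 1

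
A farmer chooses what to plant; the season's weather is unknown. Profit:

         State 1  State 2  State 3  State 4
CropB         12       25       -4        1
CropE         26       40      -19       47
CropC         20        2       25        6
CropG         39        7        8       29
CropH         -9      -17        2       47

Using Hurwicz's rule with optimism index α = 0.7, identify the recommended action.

CropG

CropB: 0.7·25 + 0.3·(-4) = 16.3
CropE: 0.7·47 + 0.3·(-19) = 27.2
CropC: 0.7·25 + 0.3·2 = 18.1
CropG: 0.7·39 + 0.3·7 = 29.4
CropH: 0.7·47 + 0.3·(-17) = 27.8
Highest Hurwicz score = 29.4 → CropG.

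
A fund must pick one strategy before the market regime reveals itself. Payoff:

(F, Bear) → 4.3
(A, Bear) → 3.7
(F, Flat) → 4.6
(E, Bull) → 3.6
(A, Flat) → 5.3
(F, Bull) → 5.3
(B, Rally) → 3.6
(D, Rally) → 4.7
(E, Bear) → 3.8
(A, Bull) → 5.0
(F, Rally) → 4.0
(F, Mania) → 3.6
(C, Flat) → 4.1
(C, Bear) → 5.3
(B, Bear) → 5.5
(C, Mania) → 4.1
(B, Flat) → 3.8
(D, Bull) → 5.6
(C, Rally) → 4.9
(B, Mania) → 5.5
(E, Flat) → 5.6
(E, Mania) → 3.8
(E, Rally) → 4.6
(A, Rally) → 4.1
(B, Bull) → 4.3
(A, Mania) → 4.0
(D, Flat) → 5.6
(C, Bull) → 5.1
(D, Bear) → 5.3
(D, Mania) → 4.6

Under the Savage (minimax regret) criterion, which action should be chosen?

D

Column bests: Bear=5.5, Flat=5.6, Bull=5.6, Rally=4.9, Mania=5.5.
A regrets: 1.8, 0.3, 0.6, 0.8, 1.5 → max 1.8
B regrets: 0.0, 1.8, 1.3, 1.3, 0.0 → max 1.8
C regrets: 0.2, 1.5, 0.5, 0.0, 1.4 → max 1.5
D regrets: 0.2, 0.0, 0.0, 0.2, 0.9 → max 0.9
E regrets: 1.7, 0.0, 2.0, 0.3, 1.7 → max 2.0
F regrets: 1.2, 1.0, 0.3, 0.9, 1.9 → max 1.9
Smallest max regret = 0.9 → D.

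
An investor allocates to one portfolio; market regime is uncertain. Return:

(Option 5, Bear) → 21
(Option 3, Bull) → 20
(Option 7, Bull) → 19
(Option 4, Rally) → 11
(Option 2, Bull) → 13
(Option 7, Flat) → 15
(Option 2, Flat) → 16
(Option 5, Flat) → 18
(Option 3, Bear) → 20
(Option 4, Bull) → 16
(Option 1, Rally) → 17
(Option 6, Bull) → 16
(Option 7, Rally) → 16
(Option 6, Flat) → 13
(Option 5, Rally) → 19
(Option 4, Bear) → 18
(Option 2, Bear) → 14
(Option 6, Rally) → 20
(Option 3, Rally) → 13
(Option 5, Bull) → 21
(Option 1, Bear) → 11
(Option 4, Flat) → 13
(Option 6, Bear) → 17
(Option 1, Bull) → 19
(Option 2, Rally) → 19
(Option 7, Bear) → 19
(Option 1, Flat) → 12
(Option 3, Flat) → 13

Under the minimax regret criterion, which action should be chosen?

Column bests: Bear=21, Flat=18, Bull=21, Rally=20.
Option 1 regrets: 10, 6, 2, 3 → max 10
Option 2 regrets: 7, 2, 8, 1 → max 8
Option 3 regrets: 1, 5, 1, 7 → max 7
Option 4 regrets: 3, 5, 5, 9 → max 9
Option 5 regrets: 0, 0, 0, 1 → max 1
Option 6 regrets: 4, 5, 5, 0 → max 5
Option 7 regrets: 2, 3, 2, 4 → max 4
Smallest max regret = 1 → Option 5.

Option 5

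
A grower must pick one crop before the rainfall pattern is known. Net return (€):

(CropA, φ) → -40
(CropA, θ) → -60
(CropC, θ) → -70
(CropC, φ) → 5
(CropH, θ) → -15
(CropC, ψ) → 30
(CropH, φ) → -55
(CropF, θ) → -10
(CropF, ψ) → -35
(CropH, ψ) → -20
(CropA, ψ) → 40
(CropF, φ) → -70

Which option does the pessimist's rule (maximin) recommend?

Row minima: CropF=-70, CropA=-60, CropC=-70, CropH=-55
Best worst-case = -55 → CropH.

CropH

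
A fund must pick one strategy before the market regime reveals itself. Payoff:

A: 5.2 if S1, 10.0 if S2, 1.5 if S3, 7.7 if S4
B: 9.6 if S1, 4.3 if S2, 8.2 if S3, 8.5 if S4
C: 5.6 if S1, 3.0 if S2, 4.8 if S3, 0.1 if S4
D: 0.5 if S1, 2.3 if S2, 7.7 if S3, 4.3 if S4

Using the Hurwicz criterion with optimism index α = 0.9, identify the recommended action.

A: 0.9·10.0 + 0.1·1.5 = 9.15
B: 0.9·9.6 + 0.1·4.3 = 9.07
C: 0.9·5.6 + 0.1·0.1 = 5.05
D: 0.9·7.7 + 0.1·0.5 = 6.98
Highest Hurwicz score = 9.15 → A.

A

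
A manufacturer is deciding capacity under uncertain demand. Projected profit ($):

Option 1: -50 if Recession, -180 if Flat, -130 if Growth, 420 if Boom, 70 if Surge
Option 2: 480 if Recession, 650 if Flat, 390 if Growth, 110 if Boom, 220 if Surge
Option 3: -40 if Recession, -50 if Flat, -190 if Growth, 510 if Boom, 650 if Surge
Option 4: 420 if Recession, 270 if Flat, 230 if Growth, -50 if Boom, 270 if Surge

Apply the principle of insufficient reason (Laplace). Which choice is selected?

Option 2

Row averages: Option 1=26, Option 2=370, Option 3=176, Option 4=228
Highest average = 370 → Option 2.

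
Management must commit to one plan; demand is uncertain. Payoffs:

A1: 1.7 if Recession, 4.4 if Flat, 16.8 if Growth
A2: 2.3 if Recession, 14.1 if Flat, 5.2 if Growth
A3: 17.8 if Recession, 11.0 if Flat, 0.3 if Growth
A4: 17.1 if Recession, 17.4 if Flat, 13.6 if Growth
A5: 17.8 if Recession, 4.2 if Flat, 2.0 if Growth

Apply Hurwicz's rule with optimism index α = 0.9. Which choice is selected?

A4

A1: 0.9·16.8 + 0.1·1.7 = 15.29
A2: 0.9·14.1 + 0.1·2.3 = 12.92
A3: 0.9·17.8 + 0.1·0.3 = 16.05
A4: 0.9·17.4 + 0.1·13.6 = 17.02
A5: 0.9·17.8 + 0.1·2.0 = 16.22
Highest Hurwicz score = 17.02 → A4.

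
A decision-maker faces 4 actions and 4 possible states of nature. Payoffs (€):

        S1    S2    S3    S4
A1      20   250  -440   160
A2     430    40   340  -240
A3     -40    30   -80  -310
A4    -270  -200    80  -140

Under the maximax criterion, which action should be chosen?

Row maxima: A1=250, A2=430, A3=30, A4=80
Best best-case = 430 → A2.

A2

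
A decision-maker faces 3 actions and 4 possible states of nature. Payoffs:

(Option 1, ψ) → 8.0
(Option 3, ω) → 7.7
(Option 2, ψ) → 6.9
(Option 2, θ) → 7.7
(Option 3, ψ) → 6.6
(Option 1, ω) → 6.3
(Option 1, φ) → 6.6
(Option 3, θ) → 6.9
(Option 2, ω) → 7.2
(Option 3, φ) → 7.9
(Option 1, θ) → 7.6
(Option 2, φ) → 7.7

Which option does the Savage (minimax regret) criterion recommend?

Column bests: θ=7.7, φ=7.9, ψ=8.0, ω=7.7.
Option 1 regrets: 0.1, 1.3, 0.0, 1.4 → max 1.4
Option 2 regrets: 0.0, 0.2, 1.1, 0.5 → max 1.1
Option 3 regrets: 0.8, 0.0, 1.4, 0.0 → max 1.4
Smallest max regret = 1.1 → Option 2.

Option 2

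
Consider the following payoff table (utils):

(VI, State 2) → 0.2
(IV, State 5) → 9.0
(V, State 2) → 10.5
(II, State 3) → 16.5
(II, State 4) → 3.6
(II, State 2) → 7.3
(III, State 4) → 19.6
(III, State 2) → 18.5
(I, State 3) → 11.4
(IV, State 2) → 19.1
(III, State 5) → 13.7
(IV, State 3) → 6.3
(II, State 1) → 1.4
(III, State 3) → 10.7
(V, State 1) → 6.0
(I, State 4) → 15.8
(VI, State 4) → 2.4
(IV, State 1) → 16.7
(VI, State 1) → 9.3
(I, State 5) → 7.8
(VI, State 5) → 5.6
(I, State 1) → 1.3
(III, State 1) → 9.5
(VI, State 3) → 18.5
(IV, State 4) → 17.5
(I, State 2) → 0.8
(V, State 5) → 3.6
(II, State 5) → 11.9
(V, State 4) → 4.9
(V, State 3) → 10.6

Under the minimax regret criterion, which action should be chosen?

III

Column bests: State 1=16.7, State 2=19.1, State 3=18.5, State 4=19.6, State 5=13.7.
I regrets: 15.4, 18.3, 7.1, 3.8, 5.9 → max 18.3
II regrets: 15.3, 11.8, 2.0, 16.0, 1.8 → max 16.0
III regrets: 7.2, 0.6, 7.8, 0.0, 0.0 → max 7.8
IV regrets: 0.0, 0.0, 12.2, 2.1, 4.7 → max 12.2
V regrets: 10.7, 8.6, 7.9, 14.7, 10.1 → max 14.7
VI regrets: 7.4, 18.9, 0.0, 17.2, 8.1 → max 18.9
Smallest max regret = 7.8 → III.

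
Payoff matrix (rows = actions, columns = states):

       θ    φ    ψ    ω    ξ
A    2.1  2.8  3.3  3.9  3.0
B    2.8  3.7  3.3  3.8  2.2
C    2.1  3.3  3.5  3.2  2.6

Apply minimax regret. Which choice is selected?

Column bests: θ=2.8, φ=3.7, ψ=3.5, ω=3.9, ξ=3.0.
A regrets: 0.7, 0.9, 0.2, 0.0, 0.0 → max 0.9
B regrets: 0.0, 0.0, 0.2, 0.1, 0.8 → max 0.8
C regrets: 0.7, 0.4, 0.0, 0.7, 0.4 → max 0.7
Smallest max regret = 0.7 → C.

C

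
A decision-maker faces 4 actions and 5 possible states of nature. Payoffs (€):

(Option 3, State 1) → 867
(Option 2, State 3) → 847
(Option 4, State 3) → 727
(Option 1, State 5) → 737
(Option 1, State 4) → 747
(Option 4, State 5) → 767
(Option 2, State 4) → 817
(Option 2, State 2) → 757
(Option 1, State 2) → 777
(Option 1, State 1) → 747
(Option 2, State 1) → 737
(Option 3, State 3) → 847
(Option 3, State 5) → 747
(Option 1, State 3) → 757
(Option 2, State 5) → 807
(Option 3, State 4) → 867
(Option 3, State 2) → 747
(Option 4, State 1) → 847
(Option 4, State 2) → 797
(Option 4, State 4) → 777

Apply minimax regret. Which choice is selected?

Column bests: State 1=867, State 2=797, State 3=847, State 4=867, State 5=807.
Option 1 regrets: 120, 20, 90, 120, 70 → max 120
Option 2 regrets: 130, 40, 0, 50, 0 → max 130
Option 3 regrets: 0, 50, 0, 0, 60 → max 60
Option 4 regrets: 20, 0, 120, 90, 40 → max 120
Smallest max regret = 60 → Option 3.

Option 3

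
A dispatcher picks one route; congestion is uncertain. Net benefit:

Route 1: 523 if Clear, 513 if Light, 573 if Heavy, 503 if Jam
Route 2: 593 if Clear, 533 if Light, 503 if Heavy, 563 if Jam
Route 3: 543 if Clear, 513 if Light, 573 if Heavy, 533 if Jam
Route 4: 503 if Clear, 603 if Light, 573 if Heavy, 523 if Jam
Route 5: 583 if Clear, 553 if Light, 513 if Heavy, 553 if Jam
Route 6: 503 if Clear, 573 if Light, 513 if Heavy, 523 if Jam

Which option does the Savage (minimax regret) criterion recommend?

Route 5

Column bests: Clear=593, Light=603, Heavy=573, Jam=563.
Route 1 regrets: 70, 90, 0, 60 → max 90
Route 2 regrets: 0, 70, 70, 0 → max 70
Route 3 regrets: 50, 90, 0, 30 → max 90
Route 4 regrets: 90, 0, 0, 40 → max 90
Route 5 regrets: 10, 50, 60, 10 → max 60
Route 6 regrets: 90, 30, 60, 40 → max 90
Smallest max regret = 60 → Route 5.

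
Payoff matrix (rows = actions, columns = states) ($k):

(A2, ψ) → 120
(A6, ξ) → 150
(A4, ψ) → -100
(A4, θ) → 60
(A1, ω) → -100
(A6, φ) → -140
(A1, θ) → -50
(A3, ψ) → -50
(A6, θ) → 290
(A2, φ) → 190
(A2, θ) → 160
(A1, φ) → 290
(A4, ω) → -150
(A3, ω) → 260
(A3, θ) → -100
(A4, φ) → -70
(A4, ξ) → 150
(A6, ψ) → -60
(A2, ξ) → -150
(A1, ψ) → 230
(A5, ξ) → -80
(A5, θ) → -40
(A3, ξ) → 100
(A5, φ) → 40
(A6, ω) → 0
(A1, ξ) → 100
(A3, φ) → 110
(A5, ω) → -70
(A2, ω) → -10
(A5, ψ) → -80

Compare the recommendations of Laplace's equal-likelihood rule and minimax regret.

Row averages: A1=94, A2=62, A3=64, A4=-22, A5=-46, A6=48
Highest average = 94 → A1.
Column bests: θ=290, φ=290, ψ=230, ω=260, ξ=150.
A1 regrets: 340, 0, 0, 360, 50 → max 360
A2 regrets: 130, 100, 110, 270, 300 → max 300
A3 regrets: 390, 180, 280, 0, 50 → max 390
A4 regrets: 230, 360, 330, 410, 0 → max 410
A5 regrets: 330, 250, 310, 330, 230 → max 330
A6 regrets: 0, 430, 290, 260, 0 → max 430
Smallest max regret = 300 → A2.

laplace → A1; minimax regret → A2 (disagree)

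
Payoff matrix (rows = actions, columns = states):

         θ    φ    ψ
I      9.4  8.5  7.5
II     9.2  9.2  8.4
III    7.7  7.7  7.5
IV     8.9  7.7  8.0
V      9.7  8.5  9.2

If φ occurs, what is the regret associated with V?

Best payoff under φ is 9.2.
Regret = 9.2 − 8.5 = 0.7.

0.7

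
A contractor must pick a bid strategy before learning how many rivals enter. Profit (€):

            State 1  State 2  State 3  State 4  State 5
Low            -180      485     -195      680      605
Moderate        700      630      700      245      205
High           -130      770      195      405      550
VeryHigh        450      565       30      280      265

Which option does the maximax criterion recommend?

High

Row maxima: Low=680, Moderate=700, High=770, VeryHigh=565
Best best-case = 770 → High.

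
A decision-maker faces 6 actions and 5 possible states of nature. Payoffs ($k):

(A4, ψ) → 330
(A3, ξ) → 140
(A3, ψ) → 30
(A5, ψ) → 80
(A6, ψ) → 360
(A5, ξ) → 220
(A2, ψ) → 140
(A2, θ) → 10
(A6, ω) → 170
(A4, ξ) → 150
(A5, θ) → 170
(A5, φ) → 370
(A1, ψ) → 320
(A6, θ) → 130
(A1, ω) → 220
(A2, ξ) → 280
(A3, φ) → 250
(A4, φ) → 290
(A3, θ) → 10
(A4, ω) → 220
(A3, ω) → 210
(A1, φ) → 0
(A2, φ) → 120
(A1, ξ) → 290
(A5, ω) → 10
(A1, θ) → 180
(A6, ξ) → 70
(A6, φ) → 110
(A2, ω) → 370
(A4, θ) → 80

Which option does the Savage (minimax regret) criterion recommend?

Column bests: θ=180, φ=370, ψ=360, ω=370, ξ=290.
A1 regrets: 0, 370, 40, 150, 0 → max 370
A2 regrets: 170, 250, 220, 0, 10 → max 250
A3 regrets: 170, 120, 330, 160, 150 → max 330
A4 regrets: 100, 80, 30, 150, 140 → max 150
A5 regrets: 10, 0, 280, 360, 70 → max 360
A6 regrets: 50, 260, 0, 200, 220 → max 260
Smallest max regret = 150 → A4.

A4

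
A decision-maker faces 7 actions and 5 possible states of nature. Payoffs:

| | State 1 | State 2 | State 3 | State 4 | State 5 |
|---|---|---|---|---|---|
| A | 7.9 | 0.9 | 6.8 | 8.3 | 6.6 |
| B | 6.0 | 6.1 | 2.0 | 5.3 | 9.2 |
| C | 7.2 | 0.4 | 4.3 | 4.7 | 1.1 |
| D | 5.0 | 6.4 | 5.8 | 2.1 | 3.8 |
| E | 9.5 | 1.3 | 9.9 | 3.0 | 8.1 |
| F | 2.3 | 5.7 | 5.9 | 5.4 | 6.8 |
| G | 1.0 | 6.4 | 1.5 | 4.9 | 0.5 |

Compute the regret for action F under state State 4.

Best payoff under State 4 is 8.3.
Regret = 8.3 − 5.4 = 2.9.

2.9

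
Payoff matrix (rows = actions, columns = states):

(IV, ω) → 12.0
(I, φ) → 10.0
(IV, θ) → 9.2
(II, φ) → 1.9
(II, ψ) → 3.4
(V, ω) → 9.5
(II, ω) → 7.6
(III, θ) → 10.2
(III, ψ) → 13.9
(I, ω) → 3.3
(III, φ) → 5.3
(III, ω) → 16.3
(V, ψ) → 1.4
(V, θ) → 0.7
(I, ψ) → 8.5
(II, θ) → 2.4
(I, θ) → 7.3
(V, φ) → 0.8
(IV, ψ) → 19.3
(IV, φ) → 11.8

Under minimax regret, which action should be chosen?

IV

Column bests: θ=10.2, φ=11.8, ψ=19.3, ω=16.3.
I regrets: 2.9, 1.8, 10.8, 13.0 → max 13.0
II regrets: 7.8, 9.9, 15.9, 8.7 → max 15.9
III regrets: 0.0, 6.5, 5.4, 0.0 → max 6.5
IV regrets: 1.0, 0.0, 0.0, 4.3 → max 4.3
V regrets: 9.5, 11.0, 17.9, 6.8 → max 17.9
Smallest max regret = 4.3 → IV.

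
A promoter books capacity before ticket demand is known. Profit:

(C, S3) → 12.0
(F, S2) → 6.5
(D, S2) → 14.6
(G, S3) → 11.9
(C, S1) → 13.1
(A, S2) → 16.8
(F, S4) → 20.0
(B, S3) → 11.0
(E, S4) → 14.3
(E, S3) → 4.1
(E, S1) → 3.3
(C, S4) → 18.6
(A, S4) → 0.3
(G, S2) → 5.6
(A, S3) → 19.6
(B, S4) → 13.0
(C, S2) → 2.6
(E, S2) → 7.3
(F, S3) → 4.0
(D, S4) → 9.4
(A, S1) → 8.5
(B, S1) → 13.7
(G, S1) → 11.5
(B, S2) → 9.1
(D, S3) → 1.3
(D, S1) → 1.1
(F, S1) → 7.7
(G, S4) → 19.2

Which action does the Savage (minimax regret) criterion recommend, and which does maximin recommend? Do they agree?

Column bests: S1=13.7, S2=16.8, S3=19.6, S4=20.0.
A regrets: 5.2, 0.0, 0.0, 19.7 → max 19.7
B regrets: 0.0, 7.7, 8.6, 7.0 → max 8.6
C regrets: 0.6, 14.2, 7.6, 1.4 → max 14.2
D regrets: 12.6, 2.2, 18.3, 10.6 → max 18.3
E regrets: 10.4, 9.5, 15.5, 5.7 → max 15.5
F regrets: 6.0, 10.3, 15.6, 0.0 → max 15.6
G regrets: 2.2, 11.2, 7.7, 0.8 → max 11.2
Smallest max regret = 8.6 → B.
Row minima: A=0.3, B=9.1, C=2.6, D=1.1, E=3.3, F=4.0, G=5.6
Best worst-case = 9.1 → B.

minimax regret → B; maximin → B (agree)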